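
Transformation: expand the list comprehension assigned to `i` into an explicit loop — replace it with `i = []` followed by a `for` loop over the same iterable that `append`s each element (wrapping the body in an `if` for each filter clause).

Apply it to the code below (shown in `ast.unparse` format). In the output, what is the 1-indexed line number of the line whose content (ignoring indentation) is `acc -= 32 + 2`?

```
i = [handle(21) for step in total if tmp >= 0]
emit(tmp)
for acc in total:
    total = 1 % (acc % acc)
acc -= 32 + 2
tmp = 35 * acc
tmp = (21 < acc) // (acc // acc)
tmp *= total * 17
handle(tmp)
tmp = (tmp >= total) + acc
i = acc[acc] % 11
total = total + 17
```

Transformed code:
i = []
for step in total:
    if tmp >= 0:
        i.append(handle(21))
emit(tmp)
for acc in total:
    total = 1 % (acc % acc)
acc -= 32 + 2
tmp = 35 * acc
tmp = (21 < acc) // (acc // acc)
tmp *= total * 17
handle(tmp)
tmp = (tmp >= total) + acc
i = acc[acc] % 11
total = total + 17

8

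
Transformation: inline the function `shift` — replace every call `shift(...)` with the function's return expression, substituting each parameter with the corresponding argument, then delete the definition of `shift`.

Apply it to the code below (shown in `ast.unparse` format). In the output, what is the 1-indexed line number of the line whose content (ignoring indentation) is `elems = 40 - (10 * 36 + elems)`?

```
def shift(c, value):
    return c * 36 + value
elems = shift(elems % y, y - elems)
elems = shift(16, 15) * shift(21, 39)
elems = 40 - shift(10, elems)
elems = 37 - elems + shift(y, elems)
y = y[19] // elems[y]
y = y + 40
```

Transformed code:
elems = elems % y * 36 + (y - elems)
elems = (16 * 36 + 15) * (21 * 36 + 39)
elems = 40 - (10 * 36 + elems)
elems = 37 - elems + (y * 36 + elems)
y = y[19] // elems[y]
y = y + 40

3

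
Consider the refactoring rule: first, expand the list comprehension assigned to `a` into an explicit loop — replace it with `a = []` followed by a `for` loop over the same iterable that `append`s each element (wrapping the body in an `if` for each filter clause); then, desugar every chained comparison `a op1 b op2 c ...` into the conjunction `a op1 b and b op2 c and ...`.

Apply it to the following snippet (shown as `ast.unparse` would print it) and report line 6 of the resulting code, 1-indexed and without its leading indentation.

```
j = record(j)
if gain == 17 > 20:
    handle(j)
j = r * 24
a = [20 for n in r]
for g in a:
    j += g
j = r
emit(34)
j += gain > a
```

for n in r:

Transformed code:
j = record(j)
if gain == 17 and 17 > 20:
    handle(j)
j = r * 24
a = []
for n in r:
    a.append(20)
for g in a:
    j += g
j = r
emit(34)
j += gain > a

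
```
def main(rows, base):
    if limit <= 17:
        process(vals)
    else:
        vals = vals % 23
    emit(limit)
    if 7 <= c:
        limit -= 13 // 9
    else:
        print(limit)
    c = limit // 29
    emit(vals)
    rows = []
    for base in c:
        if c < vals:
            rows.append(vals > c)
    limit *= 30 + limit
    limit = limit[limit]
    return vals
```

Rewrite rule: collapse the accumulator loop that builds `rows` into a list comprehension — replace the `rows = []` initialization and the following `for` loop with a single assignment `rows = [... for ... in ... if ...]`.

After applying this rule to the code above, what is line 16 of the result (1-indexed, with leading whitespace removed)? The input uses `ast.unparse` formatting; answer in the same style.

Transformed code:
def main(rows, base):
    if limit <= 17:
        process(vals)
    else:
        vals = vals % 23
    emit(limit)
    if 7 <= c:
        limit -= 13 // 9
    else:
        print(limit)
    c = limit // 29
    emit(vals)
    rows = [vals > c for base in c if c < vals]
    limit *= 30 + limit
    limit = limit[limit]
    return vals

return vals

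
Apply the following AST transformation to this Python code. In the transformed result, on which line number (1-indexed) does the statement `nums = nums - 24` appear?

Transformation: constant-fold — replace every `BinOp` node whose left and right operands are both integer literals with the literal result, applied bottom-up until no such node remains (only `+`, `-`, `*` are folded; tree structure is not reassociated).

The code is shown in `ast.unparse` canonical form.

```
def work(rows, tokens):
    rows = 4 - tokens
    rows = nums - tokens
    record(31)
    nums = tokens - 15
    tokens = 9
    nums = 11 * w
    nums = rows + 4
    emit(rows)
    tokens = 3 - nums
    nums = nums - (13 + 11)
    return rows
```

Transformed code:
def work(rows, tokens):
    rows = 4 - tokens
    rows = nums - tokens
    record(31)
    nums = tokens - 15
    tokens = 9
    nums = 11 * w
    nums = rows + 4
    emit(rows)
    tokens = 3 - nums
    nums = nums - 24
    return rows

11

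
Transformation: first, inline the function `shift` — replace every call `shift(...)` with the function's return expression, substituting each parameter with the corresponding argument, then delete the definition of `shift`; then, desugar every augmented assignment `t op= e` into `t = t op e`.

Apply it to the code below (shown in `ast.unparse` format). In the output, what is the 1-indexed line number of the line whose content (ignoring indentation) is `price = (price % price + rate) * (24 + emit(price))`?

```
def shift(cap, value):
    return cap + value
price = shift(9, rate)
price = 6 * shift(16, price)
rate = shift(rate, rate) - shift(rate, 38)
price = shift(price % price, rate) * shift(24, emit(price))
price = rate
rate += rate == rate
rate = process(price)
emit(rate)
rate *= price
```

Transformed code:
price = 9 + rate
price = 6 * (16 + price)
rate = rate + rate - (rate + 38)
price = (price % price + rate) * (24 + emit(price))
price = rate
rate = rate + (rate == rate)
rate = process(price)
emit(rate)
rate = rate * price

4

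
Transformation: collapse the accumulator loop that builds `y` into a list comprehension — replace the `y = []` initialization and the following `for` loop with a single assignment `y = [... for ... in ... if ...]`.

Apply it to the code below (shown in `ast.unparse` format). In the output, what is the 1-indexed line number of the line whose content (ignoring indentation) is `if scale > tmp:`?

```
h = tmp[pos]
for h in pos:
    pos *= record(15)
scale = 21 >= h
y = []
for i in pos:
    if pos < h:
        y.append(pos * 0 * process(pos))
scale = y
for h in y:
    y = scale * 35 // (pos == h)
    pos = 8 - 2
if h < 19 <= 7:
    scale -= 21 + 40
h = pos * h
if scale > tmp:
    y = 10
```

Transformed code:
h = tmp[pos]
for h in pos:
    pos *= record(15)
scale = 21 >= h
y = [pos * 0 * process(pos) for i in pos if pos < h]
scale = y
for h in y:
    y = scale * 35 // (pos == h)
    pos = 8 - 2
if h < 19 <= 7:
    scale -= 21 + 40
h = pos * h
if scale > tmp:
    y = 10

13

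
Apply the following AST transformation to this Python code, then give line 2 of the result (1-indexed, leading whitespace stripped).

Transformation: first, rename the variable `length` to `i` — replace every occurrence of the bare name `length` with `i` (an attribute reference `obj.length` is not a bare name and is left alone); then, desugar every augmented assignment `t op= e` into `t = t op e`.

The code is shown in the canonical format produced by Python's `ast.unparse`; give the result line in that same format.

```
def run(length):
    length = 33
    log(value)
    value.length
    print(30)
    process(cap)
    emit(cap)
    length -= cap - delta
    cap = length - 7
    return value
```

i = 33

Transformed code:
def run(i):
    i = 33
    log(value)
    value.length
    print(30)
    process(cap)
    emit(cap)
    i = i - (cap - delta)
    cap = i - 7
    return value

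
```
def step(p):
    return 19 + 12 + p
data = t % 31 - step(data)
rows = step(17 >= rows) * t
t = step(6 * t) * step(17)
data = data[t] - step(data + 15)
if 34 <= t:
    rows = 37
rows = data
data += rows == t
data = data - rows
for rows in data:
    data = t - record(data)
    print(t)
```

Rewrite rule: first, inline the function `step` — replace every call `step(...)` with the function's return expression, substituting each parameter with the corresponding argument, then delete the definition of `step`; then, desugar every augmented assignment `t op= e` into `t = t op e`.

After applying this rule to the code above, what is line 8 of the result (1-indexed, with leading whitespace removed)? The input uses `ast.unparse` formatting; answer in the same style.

Transformed code:
data = t % 31 - (19 + 12 + data)
rows = (19 + 12 + (17 >= rows)) * t
t = (19 + 12 + 6 * t) * (19 + 12 + 17)
data = data[t] - (19 + 12 + (data + 15))
if 34 <= t:
    rows = 37
rows = data
data = data + (rows == t)
data = data - rows
for rows in data:
    data = t - record(data)
    print(t)

data = data + (rows == t)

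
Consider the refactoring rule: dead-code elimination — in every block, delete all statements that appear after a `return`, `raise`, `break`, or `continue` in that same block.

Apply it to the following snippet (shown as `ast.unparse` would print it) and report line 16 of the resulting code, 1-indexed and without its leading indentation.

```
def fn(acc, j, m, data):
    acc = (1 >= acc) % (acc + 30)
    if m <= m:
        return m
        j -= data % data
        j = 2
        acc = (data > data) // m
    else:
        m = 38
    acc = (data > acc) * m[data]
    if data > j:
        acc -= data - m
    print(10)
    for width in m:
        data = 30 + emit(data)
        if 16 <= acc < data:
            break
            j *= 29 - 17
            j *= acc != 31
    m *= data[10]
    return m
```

return m

Transformed code:
def fn(acc, j, m, data):
    acc = (1 >= acc) % (acc + 30)
    if m <= m:
        return m
    else:
        m = 38
    acc = (data > acc) * m[data]
    if data > j:
        acc -= data - m
    print(10)
    for width in m:
        data = 30 + emit(data)
        if 16 <= acc < data:
            break
    m *= data[10]
    return m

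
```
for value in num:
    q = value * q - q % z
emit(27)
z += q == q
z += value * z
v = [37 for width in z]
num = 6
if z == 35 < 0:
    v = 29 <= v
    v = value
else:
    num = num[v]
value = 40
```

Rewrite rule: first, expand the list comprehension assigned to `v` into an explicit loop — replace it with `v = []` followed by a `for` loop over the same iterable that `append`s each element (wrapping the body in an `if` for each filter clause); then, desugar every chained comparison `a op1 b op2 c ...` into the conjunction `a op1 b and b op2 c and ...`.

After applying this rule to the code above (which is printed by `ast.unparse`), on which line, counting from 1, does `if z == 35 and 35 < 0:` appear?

10

Transformed code:
for value in num:
    q = value * q - q % z
emit(27)
z += q == q
z += value * z
v = []
for width in z:
    v.append(37)
num = 6
if z == 35 and 35 < 0:
    v = 29 <= v
    v = value
else:
    num = num[v]
value = 40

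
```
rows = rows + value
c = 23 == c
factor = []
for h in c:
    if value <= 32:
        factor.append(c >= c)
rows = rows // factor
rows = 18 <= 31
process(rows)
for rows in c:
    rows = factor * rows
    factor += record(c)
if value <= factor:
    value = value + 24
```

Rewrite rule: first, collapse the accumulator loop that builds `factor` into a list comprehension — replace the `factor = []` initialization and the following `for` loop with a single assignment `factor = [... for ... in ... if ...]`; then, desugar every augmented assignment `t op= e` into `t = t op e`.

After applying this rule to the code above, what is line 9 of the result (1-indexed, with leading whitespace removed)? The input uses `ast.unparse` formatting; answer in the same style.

factor = factor + record(c)

Transformed code:
rows = rows + value
c = 23 == c
factor = [c >= c for h in c if value <= 32]
rows = rows // factor
rows = 18 <= 31
process(rows)
for rows in c:
    rows = factor * rows
    factor = factor + record(c)
if value <= factor:
    value = value + 24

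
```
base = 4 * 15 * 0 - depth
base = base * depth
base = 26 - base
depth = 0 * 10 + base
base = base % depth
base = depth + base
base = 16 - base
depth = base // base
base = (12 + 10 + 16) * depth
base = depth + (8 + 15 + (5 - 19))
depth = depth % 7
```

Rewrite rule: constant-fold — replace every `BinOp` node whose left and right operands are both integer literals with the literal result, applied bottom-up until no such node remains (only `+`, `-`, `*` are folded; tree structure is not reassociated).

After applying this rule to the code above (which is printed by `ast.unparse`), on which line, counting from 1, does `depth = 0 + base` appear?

Transformed code:
base = 0 - depth
base = base * depth
base = 26 - base
depth = 0 + base
base = base % depth
base = depth + base
base = 16 - base
depth = base // base
base = 38 * depth
base = depth + 9
depth = depth % 7

4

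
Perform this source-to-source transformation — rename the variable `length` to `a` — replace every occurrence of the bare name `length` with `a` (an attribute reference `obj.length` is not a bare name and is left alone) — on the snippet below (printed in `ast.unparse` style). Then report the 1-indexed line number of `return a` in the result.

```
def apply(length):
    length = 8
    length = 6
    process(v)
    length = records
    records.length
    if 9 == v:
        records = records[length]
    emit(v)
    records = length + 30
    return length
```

11

Transformed code:
def apply(a):
    a = 8
    a = 6
    process(v)
    a = records
    records.length
    if 9 == v:
        records = records[a]
    emit(v)
    records = a + 30
    return a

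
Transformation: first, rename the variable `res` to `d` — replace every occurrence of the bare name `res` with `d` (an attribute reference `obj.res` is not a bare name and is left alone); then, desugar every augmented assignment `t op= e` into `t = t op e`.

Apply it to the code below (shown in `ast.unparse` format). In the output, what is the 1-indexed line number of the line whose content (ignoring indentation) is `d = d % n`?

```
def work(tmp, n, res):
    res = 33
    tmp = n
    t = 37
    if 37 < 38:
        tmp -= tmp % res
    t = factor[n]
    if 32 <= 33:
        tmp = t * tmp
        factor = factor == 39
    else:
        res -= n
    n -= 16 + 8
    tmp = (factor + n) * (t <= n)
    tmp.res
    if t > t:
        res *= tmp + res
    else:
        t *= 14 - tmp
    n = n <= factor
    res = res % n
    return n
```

21

Transformed code:
def work(tmp, n, d):
    d = 33
    tmp = n
    t = 37
    if 37 < 38:
        tmp = tmp - tmp % d
    t = factor[n]
    if 32 <= 33:
        tmp = t * tmp
        factor = factor == 39
    else:
        d = d - n
    n = n - (16 + 8)
    tmp = (factor + n) * (t <= n)
    tmp.res
    if t > t:
        d = d * (tmp + d)
    else:
        t = t * (14 - tmp)
    n = n <= factor
    d = d % n
    return n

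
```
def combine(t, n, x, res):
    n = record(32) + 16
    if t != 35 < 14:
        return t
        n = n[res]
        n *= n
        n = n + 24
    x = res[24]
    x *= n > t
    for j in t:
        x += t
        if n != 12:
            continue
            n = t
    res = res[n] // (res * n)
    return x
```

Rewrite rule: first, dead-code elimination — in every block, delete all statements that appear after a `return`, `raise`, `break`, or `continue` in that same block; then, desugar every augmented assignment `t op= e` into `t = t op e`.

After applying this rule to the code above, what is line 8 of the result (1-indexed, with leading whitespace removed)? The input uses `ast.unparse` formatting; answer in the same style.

x = x + t

Transformed code:
def combine(t, n, x, res):
    n = record(32) + 16
    if t != 35 < 14:
        return t
    x = res[24]
    x = x * (n > t)
    for j in t:
        x = x + t
        if n != 12:
            continue
    res = res[n] // (res * n)
    return x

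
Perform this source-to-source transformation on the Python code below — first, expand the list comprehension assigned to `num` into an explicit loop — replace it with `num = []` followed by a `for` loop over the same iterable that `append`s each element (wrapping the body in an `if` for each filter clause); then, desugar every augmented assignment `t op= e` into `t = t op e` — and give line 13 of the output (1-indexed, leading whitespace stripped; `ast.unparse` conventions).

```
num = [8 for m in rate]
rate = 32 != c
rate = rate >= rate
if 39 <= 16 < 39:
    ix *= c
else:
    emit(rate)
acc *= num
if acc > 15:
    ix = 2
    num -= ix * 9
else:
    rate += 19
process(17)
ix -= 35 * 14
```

Transformed code:
num = []
for m in rate:
    num.append(8)
rate = 32 != c
rate = rate >= rate
if 39 <= 16 < 39:
    ix = ix * c
else:
    emit(rate)
acc = acc * num
if acc > 15:
    ix = 2
    num = num - ix * 9
else:
    rate = rate + 19
process(17)
ix = ix - 35 * 14

num = num - ix * 9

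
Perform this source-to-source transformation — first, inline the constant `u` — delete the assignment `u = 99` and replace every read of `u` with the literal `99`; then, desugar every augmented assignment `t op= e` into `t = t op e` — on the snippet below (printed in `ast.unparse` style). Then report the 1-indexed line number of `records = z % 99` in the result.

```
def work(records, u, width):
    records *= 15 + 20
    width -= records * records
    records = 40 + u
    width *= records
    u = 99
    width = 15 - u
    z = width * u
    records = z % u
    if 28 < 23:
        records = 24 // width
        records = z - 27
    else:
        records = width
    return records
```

Transformed code:
def work(records, u, width):
    records = records * (15 + 20)
    width = width - records * records
    records = 40 + 99
    width = width * records
    width = 15 - 99
    z = width * 99
    records = z % 99
    if 28 < 23:
        records = 24 // width
        records = z - 27
    else:
        records = width
    return records

8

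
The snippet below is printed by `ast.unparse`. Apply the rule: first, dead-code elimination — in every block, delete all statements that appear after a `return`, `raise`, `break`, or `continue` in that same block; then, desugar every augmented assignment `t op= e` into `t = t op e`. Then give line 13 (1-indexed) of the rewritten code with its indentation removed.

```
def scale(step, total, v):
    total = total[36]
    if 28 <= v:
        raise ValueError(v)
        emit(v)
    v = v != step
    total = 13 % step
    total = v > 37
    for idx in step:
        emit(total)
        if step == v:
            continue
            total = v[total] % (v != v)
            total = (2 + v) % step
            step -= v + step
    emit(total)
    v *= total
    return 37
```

Transformed code:
def scale(step, total, v):
    total = total[36]
    if 28 <= v:
        raise ValueError(v)
    v = v != step
    total = 13 % step
    total = v > 37
    for idx in step:
        emit(total)
        if step == v:
            continue
    emit(total)
    v = v * total
    return 37

v = v * total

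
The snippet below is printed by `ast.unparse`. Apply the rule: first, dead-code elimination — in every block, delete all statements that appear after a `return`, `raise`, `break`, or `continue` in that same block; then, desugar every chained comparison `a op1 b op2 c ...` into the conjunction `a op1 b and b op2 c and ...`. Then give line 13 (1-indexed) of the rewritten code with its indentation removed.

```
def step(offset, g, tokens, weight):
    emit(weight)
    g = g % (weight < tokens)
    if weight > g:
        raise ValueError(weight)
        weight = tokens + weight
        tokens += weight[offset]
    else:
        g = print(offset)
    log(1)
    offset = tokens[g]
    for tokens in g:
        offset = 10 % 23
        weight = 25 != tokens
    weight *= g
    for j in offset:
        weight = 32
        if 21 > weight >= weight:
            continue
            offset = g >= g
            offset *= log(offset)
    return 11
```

Transformed code:
def step(offset, g, tokens, weight):
    emit(weight)
    g = g % (weight < tokens)
    if weight > g:
        raise ValueError(weight)
    else:
        g = print(offset)
    log(1)
    offset = tokens[g]
    for tokens in g:
        offset = 10 % 23
        weight = 25 != tokens
    weight *= g
    for j in offset:
        weight = 32
        if 21 > weight and weight >= weight:
            continue
    return 11

weight *= g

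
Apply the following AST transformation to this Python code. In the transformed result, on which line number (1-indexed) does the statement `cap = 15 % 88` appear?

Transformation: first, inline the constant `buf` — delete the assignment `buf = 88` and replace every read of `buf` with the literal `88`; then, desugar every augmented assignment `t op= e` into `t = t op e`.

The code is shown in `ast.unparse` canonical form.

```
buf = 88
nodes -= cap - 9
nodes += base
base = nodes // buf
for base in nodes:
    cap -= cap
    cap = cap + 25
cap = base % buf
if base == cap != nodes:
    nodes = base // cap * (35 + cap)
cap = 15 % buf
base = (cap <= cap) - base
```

10

Transformed code:
nodes = nodes - (cap - 9)
nodes = nodes + base
base = nodes // 88
for base in nodes:
    cap = cap - cap
    cap = cap + 25
cap = base % 88
if base == cap != nodes:
    nodes = base // cap * (35 + cap)
cap = 15 % 88
base = (cap <= cap) - base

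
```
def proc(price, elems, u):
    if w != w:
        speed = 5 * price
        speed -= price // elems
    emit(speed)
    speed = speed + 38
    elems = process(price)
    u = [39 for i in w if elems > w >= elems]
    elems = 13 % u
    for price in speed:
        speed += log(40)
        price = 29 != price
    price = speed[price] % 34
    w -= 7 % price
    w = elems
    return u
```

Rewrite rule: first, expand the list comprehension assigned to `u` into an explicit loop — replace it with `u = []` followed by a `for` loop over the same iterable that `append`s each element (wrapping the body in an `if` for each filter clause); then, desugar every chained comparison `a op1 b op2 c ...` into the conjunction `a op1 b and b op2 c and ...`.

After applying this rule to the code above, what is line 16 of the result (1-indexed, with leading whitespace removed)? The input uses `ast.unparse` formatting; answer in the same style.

price = speed[price] % 34

Transformed code:
def proc(price, elems, u):
    if w != w:
        speed = 5 * price
        speed -= price // elems
    emit(speed)
    speed = speed + 38
    elems = process(price)
    u = []
    for i in w:
        if elems > w and w >= elems:
            u.append(39)
    elems = 13 % u
    for price in speed:
        speed += log(40)
        price = 29 != price
    price = speed[price] % 34
    w -= 7 % price
    w = elems
    return u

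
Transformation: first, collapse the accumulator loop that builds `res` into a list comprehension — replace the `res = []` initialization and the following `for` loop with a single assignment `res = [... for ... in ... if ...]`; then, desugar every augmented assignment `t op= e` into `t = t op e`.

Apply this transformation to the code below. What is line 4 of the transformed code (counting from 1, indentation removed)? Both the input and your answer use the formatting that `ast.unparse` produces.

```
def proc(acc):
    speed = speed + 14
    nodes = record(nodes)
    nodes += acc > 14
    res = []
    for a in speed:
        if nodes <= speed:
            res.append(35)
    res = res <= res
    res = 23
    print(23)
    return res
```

nodes = nodes + (acc > 14)

Transformed code:
def proc(acc):
    speed = speed + 14
    nodes = record(nodes)
    nodes = nodes + (acc > 14)
    res = [35 for a in speed if nodes <= speed]
    res = res <= res
    res = 23
    print(23)
    return res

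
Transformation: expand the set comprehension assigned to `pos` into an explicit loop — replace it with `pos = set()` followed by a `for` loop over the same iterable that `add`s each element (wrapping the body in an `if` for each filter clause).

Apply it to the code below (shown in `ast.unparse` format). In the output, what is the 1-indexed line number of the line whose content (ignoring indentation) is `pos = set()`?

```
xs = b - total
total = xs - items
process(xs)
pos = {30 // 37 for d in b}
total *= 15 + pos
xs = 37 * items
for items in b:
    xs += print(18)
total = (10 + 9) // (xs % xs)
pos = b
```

Transformed code:
xs = b - total
total = xs - items
process(xs)
pos = set()
for d in b:
    pos.add(30 // 37)
total *= 15 + pos
xs = 37 * items
for items in b:
    xs += print(18)
total = (10 + 9) // (xs % xs)
pos = b

4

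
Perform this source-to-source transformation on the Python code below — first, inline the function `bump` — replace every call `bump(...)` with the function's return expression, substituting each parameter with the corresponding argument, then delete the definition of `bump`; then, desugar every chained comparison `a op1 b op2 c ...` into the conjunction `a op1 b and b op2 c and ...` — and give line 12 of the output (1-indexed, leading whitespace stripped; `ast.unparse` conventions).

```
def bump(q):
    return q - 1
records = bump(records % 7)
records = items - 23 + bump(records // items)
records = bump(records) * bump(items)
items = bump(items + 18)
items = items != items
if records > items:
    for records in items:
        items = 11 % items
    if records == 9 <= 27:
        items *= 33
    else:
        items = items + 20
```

Transformed code:
records = records % 7 - 1
records = items - 23 + (records // items - 1)
records = (records - 1) * (items - 1)
items = items + 18 - 1
items = items != items
if records > items:
    for records in items:
        items = 11 % items
    if records == 9 and 9 <= 27:
        items *= 33
    else:
        items = items + 20

items = items + 20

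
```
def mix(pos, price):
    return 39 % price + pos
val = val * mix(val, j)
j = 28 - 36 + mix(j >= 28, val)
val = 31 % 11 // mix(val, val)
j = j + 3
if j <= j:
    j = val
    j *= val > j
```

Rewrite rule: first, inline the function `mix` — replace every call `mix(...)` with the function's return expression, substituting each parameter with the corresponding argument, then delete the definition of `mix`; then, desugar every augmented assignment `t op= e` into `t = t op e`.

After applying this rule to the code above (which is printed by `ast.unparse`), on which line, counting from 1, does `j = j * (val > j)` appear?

7

Transformed code:
val = val * (39 % j + val)
j = 28 - 36 + (39 % val + (j >= 28))
val = 31 % 11 // (39 % val + val)
j = j + 3
if j <= j:
    j = val
    j = j * (val > j)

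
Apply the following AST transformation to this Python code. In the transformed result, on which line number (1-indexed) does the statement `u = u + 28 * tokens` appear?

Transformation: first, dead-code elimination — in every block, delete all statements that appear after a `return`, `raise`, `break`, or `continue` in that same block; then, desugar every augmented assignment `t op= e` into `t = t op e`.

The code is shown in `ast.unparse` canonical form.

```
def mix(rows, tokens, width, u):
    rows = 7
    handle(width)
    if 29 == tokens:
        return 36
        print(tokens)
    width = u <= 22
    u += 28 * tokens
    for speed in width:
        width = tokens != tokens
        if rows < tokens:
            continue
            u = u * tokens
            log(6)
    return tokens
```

Transformed code:
def mix(rows, tokens, width, u):
    rows = 7
    handle(width)
    if 29 == tokens:
        return 36
    width = u <= 22
    u = u + 28 * tokens
    for speed in width:
        width = tokens != tokens
        if rows < tokens:
            continue
    return tokens

7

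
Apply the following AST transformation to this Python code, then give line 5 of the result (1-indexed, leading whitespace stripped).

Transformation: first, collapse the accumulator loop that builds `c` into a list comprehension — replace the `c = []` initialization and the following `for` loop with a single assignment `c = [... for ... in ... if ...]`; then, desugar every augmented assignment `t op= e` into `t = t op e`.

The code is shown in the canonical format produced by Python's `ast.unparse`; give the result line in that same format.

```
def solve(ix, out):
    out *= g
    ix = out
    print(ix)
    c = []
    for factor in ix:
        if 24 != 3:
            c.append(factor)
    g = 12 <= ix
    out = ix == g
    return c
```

c = [factor for factor in ix if 24 != 3]

Transformed code:
def solve(ix, out):
    out = out * g
    ix = out
    print(ix)
    c = [factor for factor in ix if 24 != 3]
    g = 12 <= ix
    out = ix == g
    return c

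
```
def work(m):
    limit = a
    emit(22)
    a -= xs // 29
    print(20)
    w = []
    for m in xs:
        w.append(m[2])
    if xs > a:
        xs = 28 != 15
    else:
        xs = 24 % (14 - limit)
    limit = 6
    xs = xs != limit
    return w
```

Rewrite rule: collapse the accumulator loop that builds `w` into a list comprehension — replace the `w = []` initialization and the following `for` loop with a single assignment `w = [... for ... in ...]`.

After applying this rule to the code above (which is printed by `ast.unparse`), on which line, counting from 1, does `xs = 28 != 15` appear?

Transformed code:
def work(m):
    limit = a
    emit(22)
    a -= xs // 29
    print(20)
    w = [m[2] for m in xs]
    if xs > a:
        xs = 28 != 15
    else:
        xs = 24 % (14 - limit)
    limit = 6
    xs = xs != limit
    return w

8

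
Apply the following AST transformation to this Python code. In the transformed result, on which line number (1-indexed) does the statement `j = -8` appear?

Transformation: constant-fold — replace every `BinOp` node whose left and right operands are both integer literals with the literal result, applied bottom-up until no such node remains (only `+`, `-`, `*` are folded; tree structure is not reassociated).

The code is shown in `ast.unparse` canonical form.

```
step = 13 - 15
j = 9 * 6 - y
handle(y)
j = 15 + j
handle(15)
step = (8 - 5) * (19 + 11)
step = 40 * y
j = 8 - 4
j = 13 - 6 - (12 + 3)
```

9

Transformed code:
step = -2
j = 54 - y
handle(y)
j = 15 + j
handle(15)
step = 90
step = 40 * y
j = 4
j = -8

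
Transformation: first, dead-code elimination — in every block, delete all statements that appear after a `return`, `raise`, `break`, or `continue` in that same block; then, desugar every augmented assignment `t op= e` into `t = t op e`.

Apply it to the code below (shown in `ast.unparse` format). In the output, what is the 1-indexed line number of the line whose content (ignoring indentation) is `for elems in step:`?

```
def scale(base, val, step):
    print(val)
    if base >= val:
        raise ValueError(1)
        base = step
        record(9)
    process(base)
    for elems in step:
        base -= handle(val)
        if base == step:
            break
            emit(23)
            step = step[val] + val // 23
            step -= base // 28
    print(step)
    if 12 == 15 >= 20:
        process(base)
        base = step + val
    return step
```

Transformed code:
def scale(base, val, step):
    print(val)
    if base >= val:
        raise ValueError(1)
    process(base)
    for elems in step:
        base = base - handle(val)
        if base == step:
            break
    print(step)
    if 12 == 15 >= 20:
        process(base)
        base = step + val
    return step

6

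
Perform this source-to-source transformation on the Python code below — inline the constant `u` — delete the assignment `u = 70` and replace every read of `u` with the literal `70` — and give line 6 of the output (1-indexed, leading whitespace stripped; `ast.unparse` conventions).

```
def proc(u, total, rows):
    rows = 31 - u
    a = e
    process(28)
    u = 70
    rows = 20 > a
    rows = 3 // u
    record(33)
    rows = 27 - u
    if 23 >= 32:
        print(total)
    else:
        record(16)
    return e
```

Transformed code:
def proc(u, total, rows):
    rows = 31 - 70
    a = e
    process(28)
    rows = 20 > a
    rows = 3 // 70
    record(33)
    rows = 27 - 70
    if 23 >= 32:
        print(total)
    else:
        record(16)
    return e

rows = 3 // 70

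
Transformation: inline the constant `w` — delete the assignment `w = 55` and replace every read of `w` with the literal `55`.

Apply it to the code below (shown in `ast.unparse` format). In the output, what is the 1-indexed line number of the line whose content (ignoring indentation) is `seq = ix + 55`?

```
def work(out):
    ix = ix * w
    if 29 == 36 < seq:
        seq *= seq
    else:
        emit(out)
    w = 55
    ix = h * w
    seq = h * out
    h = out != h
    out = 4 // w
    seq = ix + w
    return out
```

Transformed code:
def work(out):
    ix = ix * 55
    if 29 == 36 < seq:
        seq *= seq
    else:
        emit(out)
    ix = h * 55
    seq = h * out
    h = out != h
    out = 4 // 55
    seq = ix + 55
    return out

11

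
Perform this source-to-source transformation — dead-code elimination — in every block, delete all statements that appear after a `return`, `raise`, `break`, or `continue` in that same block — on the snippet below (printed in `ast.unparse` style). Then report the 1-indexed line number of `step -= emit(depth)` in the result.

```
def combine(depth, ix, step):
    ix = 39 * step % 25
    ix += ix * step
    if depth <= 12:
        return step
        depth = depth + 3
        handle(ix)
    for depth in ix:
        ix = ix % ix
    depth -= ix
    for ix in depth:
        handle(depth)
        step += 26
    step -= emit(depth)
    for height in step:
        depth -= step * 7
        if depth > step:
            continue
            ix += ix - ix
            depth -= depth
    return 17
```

12

Transformed code:
def combine(depth, ix, step):
    ix = 39 * step % 25
    ix += ix * step
    if depth <= 12:
        return step
    for depth in ix:
        ix = ix % ix
    depth -= ix
    for ix in depth:
        handle(depth)
        step += 26
    step -= emit(depth)
    for height in step:
        depth -= step * 7
        if depth > step:
            continue
    return 17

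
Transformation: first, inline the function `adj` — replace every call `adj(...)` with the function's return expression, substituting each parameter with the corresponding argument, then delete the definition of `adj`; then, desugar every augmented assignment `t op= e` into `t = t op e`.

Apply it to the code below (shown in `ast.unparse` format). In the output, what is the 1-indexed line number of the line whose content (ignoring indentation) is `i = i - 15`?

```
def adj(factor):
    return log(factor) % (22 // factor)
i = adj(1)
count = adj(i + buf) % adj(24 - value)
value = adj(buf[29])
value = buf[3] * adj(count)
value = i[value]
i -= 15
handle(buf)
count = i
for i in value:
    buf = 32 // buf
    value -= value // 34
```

Transformed code:
i = log(1) % (22 // 1)
count = log(i + buf) % (22 // (i + buf)) % (log(24 - value) % (22 // (24 - value)))
value = log(buf[29]) % (22 // buf[29])
value = buf[3] * (log(count) % (22 // count))
value = i[value]
i = i - 15
handle(buf)
count = i
for i in value:
    buf = 32 // buf
    value = value - value // 34

6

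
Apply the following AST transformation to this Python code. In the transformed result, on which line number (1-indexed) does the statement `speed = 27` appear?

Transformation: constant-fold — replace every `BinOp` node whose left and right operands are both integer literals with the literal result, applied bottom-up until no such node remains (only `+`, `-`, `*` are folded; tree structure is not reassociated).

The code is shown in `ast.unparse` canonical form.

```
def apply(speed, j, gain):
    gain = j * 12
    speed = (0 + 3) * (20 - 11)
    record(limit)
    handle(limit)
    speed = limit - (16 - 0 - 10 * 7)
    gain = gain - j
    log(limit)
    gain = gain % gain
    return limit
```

3

Transformed code:
def apply(speed, j, gain):
    gain = j * 12
    speed = 27
    record(limit)
    handle(limit)
    speed = limit - -54
    gain = gain - j
    log(limit)
    gain = gain % gain
    return limit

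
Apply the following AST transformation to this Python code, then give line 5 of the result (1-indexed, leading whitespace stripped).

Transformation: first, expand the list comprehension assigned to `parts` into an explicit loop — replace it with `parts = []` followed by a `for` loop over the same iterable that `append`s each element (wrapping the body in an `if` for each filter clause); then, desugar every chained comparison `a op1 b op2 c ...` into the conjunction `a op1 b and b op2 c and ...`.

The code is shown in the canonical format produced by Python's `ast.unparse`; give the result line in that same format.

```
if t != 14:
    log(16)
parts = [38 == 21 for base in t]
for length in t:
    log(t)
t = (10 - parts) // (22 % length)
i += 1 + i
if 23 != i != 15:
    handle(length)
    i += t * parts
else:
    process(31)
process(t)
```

parts.append(38 == 21)

Transformed code:
if t != 14:
    log(16)
parts = []
for base in t:
    parts.append(38 == 21)
for length in t:
    log(t)
t = (10 - parts) // (22 % length)
i += 1 + i
if 23 != i and i != 15:
    handle(length)
    i += t * parts
else:
    process(31)
process(t)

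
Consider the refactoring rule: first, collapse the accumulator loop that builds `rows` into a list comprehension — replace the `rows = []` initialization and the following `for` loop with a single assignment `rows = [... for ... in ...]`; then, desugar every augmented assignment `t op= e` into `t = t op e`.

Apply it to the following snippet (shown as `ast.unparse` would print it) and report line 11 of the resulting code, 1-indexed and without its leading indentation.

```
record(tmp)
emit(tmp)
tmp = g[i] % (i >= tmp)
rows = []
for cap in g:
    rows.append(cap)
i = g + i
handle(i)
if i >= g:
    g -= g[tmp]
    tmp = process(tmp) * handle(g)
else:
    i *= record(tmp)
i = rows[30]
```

Transformed code:
record(tmp)
emit(tmp)
tmp = g[i] % (i >= tmp)
rows = [cap for cap in g]
i = g + i
handle(i)
if i >= g:
    g = g - g[tmp]
    tmp = process(tmp) * handle(g)
else:
    i = i * record(tmp)
i = rows[30]

i = i * record(tmp)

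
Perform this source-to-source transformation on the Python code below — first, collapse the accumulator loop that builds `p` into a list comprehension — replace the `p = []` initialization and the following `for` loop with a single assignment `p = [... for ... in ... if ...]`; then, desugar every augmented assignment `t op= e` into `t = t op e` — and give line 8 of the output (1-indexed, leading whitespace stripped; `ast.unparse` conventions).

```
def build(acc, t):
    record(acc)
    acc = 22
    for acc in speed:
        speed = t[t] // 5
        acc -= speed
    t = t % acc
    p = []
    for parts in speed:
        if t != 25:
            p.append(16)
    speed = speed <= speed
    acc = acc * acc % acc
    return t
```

Transformed code:
def build(acc, t):
    record(acc)
    acc = 22
    for acc in speed:
        speed = t[t] // 5
        acc = acc - speed
    t = t % acc
    p = [16 for parts in speed if t != 25]
    speed = speed <= speed
    acc = acc * acc % acc
    return t

p = [16 for parts in speed if t != 25]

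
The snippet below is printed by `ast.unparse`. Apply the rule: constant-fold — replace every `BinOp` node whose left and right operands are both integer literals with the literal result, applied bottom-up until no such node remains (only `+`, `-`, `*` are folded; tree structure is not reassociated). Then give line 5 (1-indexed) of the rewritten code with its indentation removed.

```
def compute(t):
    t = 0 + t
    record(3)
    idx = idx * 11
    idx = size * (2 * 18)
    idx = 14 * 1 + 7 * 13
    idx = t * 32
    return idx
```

Transformed code:
def compute(t):
    t = 0 + t
    record(3)
    idx = idx * 11
    idx = size * 36
    idx = 105
    idx = t * 32
    return idx

idx = size * 36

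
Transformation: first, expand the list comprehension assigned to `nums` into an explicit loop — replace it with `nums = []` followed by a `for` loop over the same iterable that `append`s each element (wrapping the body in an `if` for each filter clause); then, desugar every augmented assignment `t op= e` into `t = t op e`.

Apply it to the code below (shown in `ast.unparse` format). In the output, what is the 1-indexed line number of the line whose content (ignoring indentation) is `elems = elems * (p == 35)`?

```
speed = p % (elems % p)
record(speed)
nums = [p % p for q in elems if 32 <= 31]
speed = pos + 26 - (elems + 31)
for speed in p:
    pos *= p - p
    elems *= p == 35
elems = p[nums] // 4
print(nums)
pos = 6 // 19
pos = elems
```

Transformed code:
speed = p % (elems % p)
record(speed)
nums = []
for q in elems:
    if 32 <= 31:
        nums.append(p % p)
speed = pos + 26 - (elems + 31)
for speed in p:
    pos = pos * (p - p)
    elems = elems * (p == 35)
elems = p[nums] // 4
print(nums)
pos = 6 // 19
pos = elems

10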